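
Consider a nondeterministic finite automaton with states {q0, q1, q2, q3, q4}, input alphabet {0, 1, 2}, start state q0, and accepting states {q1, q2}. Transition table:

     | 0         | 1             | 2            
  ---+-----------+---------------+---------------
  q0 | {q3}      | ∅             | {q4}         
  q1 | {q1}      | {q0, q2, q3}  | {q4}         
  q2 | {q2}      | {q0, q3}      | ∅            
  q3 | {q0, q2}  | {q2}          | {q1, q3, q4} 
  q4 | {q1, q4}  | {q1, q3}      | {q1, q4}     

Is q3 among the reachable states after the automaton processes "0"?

Start in {q0}.
Read '0': q0→{q3}; now {q3}.
State q3 is in {q3}.

Yes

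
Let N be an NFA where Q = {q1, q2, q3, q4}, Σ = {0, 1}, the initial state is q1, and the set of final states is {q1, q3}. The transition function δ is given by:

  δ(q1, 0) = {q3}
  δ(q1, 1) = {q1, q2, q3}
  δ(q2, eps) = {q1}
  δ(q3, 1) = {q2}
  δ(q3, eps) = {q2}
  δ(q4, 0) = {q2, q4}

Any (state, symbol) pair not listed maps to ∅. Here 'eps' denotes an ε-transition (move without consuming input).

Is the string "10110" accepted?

Start in {q1}.
Read '1': {q1} → {q1, q2, q3}.
Read '0': {q1, q2, q3} → {q1, q2, q3}.
Read '1': {q1, q2, q3} → {q1, q2, q3}.
Read '1': {q1, q2, q3} → {q1, q2, q3}.
Read '0': {q1, q2, q3} → {q1, q2, q3}.
The final set {q1, q2, q3} contains the accepting states q1, q3.

Yes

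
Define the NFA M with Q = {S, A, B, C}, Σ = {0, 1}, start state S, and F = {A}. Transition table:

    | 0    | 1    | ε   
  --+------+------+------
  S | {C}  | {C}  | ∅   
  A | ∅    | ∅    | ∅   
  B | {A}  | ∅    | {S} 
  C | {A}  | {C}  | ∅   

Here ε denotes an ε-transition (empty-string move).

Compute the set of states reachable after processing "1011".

Start in {S}.
Read '1': S→{C}; now {C}.
Read '0': C→{A}; now {A}.
Read '1': A→∅; now ∅.
The set is empty and remains empty for the remaining 1 symbol.

∅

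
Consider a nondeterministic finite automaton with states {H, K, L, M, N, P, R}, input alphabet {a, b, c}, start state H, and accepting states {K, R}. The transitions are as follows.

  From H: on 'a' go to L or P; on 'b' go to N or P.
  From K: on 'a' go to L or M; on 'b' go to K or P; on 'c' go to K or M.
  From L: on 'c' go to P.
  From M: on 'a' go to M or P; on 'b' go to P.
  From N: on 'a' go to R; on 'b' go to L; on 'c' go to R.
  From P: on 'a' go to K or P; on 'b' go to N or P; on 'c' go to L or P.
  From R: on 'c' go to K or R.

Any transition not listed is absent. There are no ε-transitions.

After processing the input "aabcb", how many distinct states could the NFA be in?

Start in {H}.
Read 'a': H→{L, P}; now {L, P}.
Read 'a': L→∅, P→{K, P}; now {K, P}.
Read 'b': K→{K, P}, P→{N, P}; now {K, N, P}.
Read 'c': K→{K, M}, N→{R}, P→{L, P}; now {K, L, M, P, R}.
Read 'b': K→{K, P}, L→∅, M→{P}, P→{N, P}, R→∅; now {K, N, P}.
That set has 3 states.

3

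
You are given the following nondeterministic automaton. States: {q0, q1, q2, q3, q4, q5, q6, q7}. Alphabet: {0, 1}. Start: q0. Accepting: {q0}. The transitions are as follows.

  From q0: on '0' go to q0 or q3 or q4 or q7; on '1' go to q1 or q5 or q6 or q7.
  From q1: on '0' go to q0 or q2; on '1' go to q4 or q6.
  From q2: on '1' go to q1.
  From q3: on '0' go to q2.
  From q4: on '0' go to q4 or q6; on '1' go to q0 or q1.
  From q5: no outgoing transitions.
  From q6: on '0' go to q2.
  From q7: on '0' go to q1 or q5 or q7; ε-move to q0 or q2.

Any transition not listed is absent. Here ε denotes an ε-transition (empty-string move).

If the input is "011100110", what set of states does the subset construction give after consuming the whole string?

Start in {q0}.
Read '0': {q0} → {q0, q2, q3, q4, q7}.
Read '1': {q0, q2, q3, q4, q7} → {q0, q1, q2, q5, q6, q7}.
Read '1': {q0, q1, q2, q5, q6, q7} → {q0, q1, q2, q4, q5, q6, q7}.
Read '1': {q0, q1, q2, q4, q5, q6, q7} → {q0, q1, q2, q4, q5, q6, q7}.
Read '0': {q0, q1, q2, q4, q5, q6, q7} → {q0, q1, q2, q3, q4, q5, q6, q7}.
Read '0': {q0, q1, q2, q3, q4, q5, q6, q7} → {q0, q1, q2, q3, q4, q5, q6, q7}.
Read '1': {q0, q1, q2, q3, q4, q5, q6, q7} → {q0, q1, q2, q4, q5, q6, q7}.
Read '1': {q0, q1, q2, q4, q5, q6, q7} → {q0, q1, q2, q4, q5, q6, q7}.
Read '0': {q0, q1, q2, q4, q5, q6, q7} → {q0, q1, q2, q3, q4, q5, q6, q7}.

{q0, q1, q2, q3, q4, q5, q6, q7}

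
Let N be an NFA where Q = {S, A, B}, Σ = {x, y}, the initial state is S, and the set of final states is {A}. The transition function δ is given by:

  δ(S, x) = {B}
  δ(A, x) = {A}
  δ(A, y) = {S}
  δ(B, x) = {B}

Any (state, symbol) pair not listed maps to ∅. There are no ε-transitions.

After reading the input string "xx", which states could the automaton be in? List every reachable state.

Start in {S}.
Read 'x': {S} → {B}.
Read 'x': {B} → {B}.

{B}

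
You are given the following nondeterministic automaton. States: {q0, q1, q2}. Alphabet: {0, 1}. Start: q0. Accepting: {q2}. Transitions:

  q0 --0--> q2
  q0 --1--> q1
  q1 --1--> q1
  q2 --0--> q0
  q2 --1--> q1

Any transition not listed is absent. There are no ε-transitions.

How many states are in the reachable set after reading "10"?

0

Start in {q0}.
Read '1': {q0} → {q1}.
Read '0': {q1} → ∅.
That set has 0 states.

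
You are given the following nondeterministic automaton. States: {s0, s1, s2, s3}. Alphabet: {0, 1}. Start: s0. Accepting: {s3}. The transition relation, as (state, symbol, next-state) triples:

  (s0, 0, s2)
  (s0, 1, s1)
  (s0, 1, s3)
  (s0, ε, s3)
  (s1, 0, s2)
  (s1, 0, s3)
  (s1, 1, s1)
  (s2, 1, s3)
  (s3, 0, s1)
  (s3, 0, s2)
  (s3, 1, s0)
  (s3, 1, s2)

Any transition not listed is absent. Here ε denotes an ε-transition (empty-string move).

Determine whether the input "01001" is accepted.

Start: ε-closure({s0}) = {s0, s3}.
Read '0': {s0, s3} → {s1, s2}.
Read '1': {s1, s2} → {s1, s3}.
Read '0': {s1, s3} → {s1, s2, s3}.
Read '0': {s1, s2, s3} → {s1, s2, s3}.
Read '1': {s1, s2, s3} → {s0, s1, s2, s3}.
The final set {s0, s1, s2, s3} contains the accepting state s3.

Yes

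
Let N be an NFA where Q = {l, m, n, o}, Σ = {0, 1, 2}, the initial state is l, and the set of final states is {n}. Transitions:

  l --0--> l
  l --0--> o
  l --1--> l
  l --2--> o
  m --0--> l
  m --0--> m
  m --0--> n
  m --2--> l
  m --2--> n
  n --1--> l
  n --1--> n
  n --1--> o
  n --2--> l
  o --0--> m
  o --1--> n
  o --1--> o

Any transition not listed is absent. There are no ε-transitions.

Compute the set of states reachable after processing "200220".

{l, m, o}

Start in {l}.
Read '2': {l} → {o}.
Read '0': {o} → {m}.
Read '0': {m} → {l, m, n}.
Read '2': {l, m, n} → {l, n, o}.
Read '2': {l, n, o} → {l, o}.
Read '0': {l, o} → {l, m, o}.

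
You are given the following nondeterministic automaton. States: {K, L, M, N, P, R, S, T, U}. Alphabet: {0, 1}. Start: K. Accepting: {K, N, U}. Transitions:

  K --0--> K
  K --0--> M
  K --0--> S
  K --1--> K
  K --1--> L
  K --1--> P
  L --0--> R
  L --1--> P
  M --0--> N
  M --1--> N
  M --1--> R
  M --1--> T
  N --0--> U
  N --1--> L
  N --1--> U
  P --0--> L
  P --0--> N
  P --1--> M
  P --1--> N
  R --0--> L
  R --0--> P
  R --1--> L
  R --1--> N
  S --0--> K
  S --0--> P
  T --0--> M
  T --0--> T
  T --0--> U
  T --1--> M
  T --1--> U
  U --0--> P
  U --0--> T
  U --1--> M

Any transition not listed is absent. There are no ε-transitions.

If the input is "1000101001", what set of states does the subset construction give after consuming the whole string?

{K, L, M, N, P, R, T, U}

Start in {K}.
Read '1': {K} → {K, L, P}.
Read '0': {K, L, P} → {K, L, M, N, R, S}.
Read '0': {K, L, M, N, R, S} → {K, L, M, N, P, R, S, U}.
Read '0': {K, L, M, N, P, R, S, U} → {K, L, M, N, P, R, S, T, U}.
Read '1': {K, L, M, N, P, R, S, T, U} → {K, L, M, N, P, R, T, U}.
Read '0': {K, L, M, N, P, R, T, U} → {K, L, M, N, P, R, S, T, U}.
Read '1': {K, L, M, N, P, R, S, T, U} → {K, L, M, N, P, R, T, U}.
Read '0': {K, L, M, N, P, R, T, U} → {K, L, M, N, P, R, S, T, U}.
Read '0': {K, L, M, N, P, R, S, T, U} → {K, L, M, N, P, R, S, T, U}.
Read '1': {K, L, M, N, P, R, S, T, U} → {K, L, M, N, P, R, T, U}.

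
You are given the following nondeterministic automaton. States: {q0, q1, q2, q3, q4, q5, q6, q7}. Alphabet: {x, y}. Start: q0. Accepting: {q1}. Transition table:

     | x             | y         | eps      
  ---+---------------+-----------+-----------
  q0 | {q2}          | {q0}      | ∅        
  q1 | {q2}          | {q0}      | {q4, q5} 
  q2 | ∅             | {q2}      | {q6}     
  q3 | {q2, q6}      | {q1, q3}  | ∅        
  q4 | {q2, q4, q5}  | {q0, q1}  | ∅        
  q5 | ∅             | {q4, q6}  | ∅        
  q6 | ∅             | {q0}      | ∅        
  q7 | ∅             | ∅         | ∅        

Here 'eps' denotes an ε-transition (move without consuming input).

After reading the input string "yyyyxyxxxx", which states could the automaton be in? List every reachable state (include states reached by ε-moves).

Start in {q0}.
Read 'y': q0→{q0}; now {q0}.
Read 'y': q0→{q0}; now {q0}.
Read 'y': q0→{q0}; now {q0}.
Read 'y': q0→{q0}; now {q0}.
Read 'x': q0→{q2}; union {q2}; ε-closure = {q2, q6}.
Read 'y': q2→{q2}, q6→{q0}; union {q0, q2}; ε-closure = {q0, q2, q6}.
Read 'x': q0→{q2}, q2→∅, q6→∅; union {q2}; ε-closure = {q2, q6}.
Read 'x': q2→∅, q6→∅; now ∅.
The set is empty and remains empty for the remaining 2 symbols.

∅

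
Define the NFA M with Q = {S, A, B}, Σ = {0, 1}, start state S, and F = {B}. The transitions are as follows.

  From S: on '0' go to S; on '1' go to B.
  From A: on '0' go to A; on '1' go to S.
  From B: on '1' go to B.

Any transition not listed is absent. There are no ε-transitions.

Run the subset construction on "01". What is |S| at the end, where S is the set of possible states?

Start in {S}.
Read '0': {S} → {S}.
Read '1': {S} → {B}.
That set has 1 state.

1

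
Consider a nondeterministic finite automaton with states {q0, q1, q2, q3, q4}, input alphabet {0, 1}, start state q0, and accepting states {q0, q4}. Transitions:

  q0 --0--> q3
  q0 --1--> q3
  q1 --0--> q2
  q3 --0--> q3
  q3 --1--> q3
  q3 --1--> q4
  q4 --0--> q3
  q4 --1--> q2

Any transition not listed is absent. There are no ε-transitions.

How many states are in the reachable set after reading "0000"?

Start in {q0}.
Read '0': q0→{q3}; now {q3}.
Read '0': q3→{q3}; now {q3}.
Read '0': q3→{q3}; now {q3}.
Read '0': q3→{q3}; now {q3}.
That set has 1 state.

1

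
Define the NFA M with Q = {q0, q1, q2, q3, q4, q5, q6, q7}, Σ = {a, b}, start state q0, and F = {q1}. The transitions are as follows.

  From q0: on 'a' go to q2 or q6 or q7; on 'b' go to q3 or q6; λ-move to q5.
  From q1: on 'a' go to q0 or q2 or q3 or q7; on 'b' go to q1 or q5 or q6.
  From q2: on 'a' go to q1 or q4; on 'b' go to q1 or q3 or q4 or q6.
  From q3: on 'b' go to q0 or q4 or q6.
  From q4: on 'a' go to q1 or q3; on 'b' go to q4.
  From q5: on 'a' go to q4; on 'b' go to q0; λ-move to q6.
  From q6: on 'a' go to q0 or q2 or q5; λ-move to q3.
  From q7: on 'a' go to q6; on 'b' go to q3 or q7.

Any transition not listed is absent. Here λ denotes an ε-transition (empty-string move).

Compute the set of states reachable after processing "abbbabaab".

{q0, q1, q3, q4, q5, q6, q7}

Start: ε-closure({q0}) = {q0, q3, q5, q6}.
Read 'a': {q0, q3, q5, q6} → {q0, q2, q3, q4, q5, q6, q7}.
Read 'b': {q0, q2, q3, q4, q5, q6, q7} → {q0, q1, q3, q4, q5, q6, q7}.
Read 'b': {q0, q1, q3, q4, q5, q6, q7} → {q0, q1, q3, q4, q5, q6, q7}.
Read 'b': {q0, q1, q3, q4, q5, q6, q7} → {q0, q1, q3, q4, q5, q6, q7}.
Read 'a': {q0, q1, q3, q4, q5, q6, q7} → {q0, q1, q2, q3, q4, q5, q6, q7}.
Read 'b': {q0, q1, q2, q3, q4, q5, q6, q7} → {q0, q1, q3, q4, q5, q6, q7}.
Read 'a': {q0, q1, q3, q4, q5, q6, q7} → {q0, q1, q2, q3, q4, q5, q6, q7}.
Read 'a': {q0, q1, q2, q3, q4, q5, q6, q7} → {q0, q1, q2, q3, q4, q5, q6, q7}.
Read 'b': {q0, q1, q2, q3, q4, q5, q6, q7} → {q0, q1, q3, q4, q5, q6, q7}.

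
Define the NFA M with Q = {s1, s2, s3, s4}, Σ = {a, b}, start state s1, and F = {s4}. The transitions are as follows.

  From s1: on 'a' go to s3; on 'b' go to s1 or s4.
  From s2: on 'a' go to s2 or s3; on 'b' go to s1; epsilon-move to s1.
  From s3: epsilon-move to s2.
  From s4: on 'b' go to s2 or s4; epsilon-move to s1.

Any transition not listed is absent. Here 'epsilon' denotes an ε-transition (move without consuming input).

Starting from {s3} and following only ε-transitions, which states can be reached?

{s1, s2, s3}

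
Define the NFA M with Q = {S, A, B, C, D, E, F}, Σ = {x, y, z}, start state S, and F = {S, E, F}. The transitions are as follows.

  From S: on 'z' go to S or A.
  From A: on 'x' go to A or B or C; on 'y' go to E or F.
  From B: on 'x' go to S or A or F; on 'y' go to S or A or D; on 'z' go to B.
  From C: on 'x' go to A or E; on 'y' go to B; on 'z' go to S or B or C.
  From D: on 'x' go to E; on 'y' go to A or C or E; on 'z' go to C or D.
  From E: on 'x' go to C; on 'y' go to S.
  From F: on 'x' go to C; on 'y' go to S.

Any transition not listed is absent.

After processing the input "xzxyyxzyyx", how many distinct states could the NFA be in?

0

Start in {S}.
Read 'x': S→∅; now ∅.
The set is empty and remains empty for the remaining 9 symbols.
That set has 0 states.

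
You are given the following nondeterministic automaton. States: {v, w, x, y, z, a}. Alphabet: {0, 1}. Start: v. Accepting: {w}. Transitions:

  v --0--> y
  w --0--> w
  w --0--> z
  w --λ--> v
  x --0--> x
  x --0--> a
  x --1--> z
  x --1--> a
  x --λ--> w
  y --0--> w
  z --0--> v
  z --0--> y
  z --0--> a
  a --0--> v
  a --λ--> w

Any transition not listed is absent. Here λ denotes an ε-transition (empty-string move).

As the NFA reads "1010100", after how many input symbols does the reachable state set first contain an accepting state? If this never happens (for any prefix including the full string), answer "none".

Start in {v}.
Read '1': v→∅; now ∅.
The set is empty and remains empty for the remaining 6 symbols.
No reachable set along the way intersects F.

none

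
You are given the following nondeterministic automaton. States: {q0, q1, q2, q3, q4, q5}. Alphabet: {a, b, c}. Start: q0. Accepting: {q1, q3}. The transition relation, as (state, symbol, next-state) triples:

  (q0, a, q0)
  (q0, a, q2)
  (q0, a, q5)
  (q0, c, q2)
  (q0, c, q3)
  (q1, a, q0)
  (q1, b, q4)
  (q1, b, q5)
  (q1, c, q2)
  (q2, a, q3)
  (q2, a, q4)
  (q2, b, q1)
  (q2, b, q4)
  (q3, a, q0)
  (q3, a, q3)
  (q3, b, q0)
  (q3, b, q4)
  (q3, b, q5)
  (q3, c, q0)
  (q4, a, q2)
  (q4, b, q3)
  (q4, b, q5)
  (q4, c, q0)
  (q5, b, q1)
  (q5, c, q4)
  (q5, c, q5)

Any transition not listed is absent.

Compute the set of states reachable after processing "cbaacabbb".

Start in {q0}.
Read 'c': q0→{q2, q3}; now {q2, q3}.
Read 'b': q2→{q1, q4}, q3→{q0, q4, q5}; now {q0, q1, q4, q5}.
Read 'a': q0→{q0, q2, q5}, q1→{q0}, q4→{q2}, q5→∅; now {q0, q2, q5}.
Read 'a': q0→{q0, q2, q5}, q2→{q3, q4}, q5→∅; now {q0, q2, q3, q4, q5}.
Read 'c': q0→{q2, q3}, q2→∅, q3→{q0}, q4→{q0}, q5→{q4, q5}; now {q0, q2, q3, q4, q5}.
Read 'a': q0→{q0, q2, q5}, q2→{q3, q4}, q3→{q0, q3}, q4→{q2}, q5→∅; now {q0, q2, q3, q4, q5}.
Read 'b': q0→∅, q2→{q1, q4}, q3→{q0, q4, q5}, q4→{q3, q5}, q5→{q1}; now {q0, q1, q3, q4, q5}.
Read 'b': q0→∅, q1→{q4, q5}, q3→{q0, q4, q5}, q4→{q3, q5}, q5→{q1}; now {q0, q1, q3, q4, q5}.
Read 'b': q0→∅, q1→{q4, q5}, q3→{q0, q4, q5}, q4→{q3, q5}, q5→{q1}; now {q0, q1, q3, q4, q5}.

{q0, q1, q3, q4, q5}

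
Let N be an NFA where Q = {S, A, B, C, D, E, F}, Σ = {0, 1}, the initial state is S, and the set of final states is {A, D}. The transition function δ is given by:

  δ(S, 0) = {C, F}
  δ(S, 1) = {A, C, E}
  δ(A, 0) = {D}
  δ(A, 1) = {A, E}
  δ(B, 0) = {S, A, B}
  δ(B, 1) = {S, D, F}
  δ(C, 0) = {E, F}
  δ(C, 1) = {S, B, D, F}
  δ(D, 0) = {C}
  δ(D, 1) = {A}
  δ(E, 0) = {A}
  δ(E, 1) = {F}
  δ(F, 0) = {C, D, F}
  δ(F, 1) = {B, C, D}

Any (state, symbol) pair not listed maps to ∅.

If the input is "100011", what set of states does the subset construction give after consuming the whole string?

{S, A, B, C, D, E, F}

Start in {S}.
Read '1': {S} → {A, C, E}.
Read '0': {A, C, E} → {A, D, E, F}.
Read '0': {A, D, E, F} → {A, C, D, F}.
Read '0': {A, C, D, F} → {C, D, E, F}.
Read '1': {C, D, E, F} → {S, A, B, C, D, F}.
Read '1': {S, A, B, C, D, F} → {S, A, B, C, D, E, F}.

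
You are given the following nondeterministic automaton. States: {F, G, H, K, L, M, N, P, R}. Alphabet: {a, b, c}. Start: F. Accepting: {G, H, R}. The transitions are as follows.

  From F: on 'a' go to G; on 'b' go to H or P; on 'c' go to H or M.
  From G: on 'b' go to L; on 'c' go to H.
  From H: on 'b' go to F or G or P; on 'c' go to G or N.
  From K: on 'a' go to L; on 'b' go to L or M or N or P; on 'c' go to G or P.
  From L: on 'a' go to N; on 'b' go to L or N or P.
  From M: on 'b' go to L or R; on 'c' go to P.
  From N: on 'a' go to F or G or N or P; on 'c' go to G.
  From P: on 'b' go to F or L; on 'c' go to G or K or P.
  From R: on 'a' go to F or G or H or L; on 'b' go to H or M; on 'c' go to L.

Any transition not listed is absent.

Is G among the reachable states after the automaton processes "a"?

Start in {F}.
Read 'a': F→{G}; now {G}.
State G is in {G}.

Yes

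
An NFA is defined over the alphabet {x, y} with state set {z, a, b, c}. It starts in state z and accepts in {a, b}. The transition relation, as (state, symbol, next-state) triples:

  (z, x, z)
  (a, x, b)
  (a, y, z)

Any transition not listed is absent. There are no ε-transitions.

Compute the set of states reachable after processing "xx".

Start in {z}.
Read 'x': {z} → {z}.
Read 'x': {z} → {z}.

{z}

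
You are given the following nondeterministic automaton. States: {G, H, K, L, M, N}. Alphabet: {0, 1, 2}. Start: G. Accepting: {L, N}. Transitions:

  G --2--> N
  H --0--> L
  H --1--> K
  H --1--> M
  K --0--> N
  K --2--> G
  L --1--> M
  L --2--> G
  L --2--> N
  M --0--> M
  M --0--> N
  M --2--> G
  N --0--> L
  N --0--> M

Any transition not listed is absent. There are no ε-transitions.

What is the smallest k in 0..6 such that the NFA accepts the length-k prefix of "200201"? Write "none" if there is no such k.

Start in {G}.
Read '2': G→{N}; now {N}.
None of the earlier sets intersect F, but {N} does.

1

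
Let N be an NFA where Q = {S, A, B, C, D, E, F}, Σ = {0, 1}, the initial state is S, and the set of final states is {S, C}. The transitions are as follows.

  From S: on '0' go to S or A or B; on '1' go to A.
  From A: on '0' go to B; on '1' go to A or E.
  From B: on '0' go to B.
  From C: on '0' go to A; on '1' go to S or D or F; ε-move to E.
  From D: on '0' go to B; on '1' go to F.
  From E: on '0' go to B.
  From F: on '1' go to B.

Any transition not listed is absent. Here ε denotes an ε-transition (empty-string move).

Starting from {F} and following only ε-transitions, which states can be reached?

{F}

Begin with {F}.
No ε-moves leave this set, so the closure equals the set itself.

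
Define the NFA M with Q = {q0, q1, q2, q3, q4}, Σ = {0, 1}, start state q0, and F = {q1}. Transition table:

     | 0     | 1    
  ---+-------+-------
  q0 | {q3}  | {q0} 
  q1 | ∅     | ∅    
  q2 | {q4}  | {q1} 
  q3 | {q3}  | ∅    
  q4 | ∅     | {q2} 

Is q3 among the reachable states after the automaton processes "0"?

Start in {q0}.
Read '0': q0→{q3}; now {q3}.
State q3 is in {q3}.

Yes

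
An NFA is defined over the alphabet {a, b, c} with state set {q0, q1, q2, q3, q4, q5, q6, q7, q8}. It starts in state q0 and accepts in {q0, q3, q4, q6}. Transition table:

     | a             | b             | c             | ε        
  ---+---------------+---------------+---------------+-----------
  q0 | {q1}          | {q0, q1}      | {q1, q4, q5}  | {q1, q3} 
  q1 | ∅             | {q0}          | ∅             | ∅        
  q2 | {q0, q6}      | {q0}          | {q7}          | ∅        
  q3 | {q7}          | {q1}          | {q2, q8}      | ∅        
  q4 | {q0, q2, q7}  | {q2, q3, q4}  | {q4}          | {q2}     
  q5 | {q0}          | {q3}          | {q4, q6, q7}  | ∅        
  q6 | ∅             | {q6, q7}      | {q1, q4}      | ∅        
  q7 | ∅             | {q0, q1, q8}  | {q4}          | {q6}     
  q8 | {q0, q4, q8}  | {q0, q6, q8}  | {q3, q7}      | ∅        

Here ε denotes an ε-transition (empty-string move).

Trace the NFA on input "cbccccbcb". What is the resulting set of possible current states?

Start: ε-closure({q0}) = {q0, q1, q3}.
Read 'c': {q0, q1, q3} → {q1, q2, q4, q5, q8}.
Read 'b': {q1, q2, q4, q5, q8} → {q0, q1, q2, q3, q4, q6, q8}.
Read 'c': {q0, q1, q2, q3, q4, q6, q8} → {q1, q2, q3, q4, q5, q6, q7, q8}.
Read 'c': {q1, q2, q3, q4, q5, q6, q7, q8} → {q1, q2, q3, q4, q6, q7, q8}.
Read 'c': {q1, q2, q3, q4, q6, q7, q8} → {q1, q2, q3, q4, q6, q7, q8}.
Read 'c': {q1, q2, q3, q4, q6, q7, q8} → {q1, q2, q3, q4, q6, q7, q8}.
Read 'b': {q1, q2, q3, q4, q6, q7, q8} → {q0, q1, q2, q3, q4, q6, q7, q8}.
Read 'c': {q0, q1, q2, q3, q4, q6, q7, q8} → {q1, q2, q3, q4, q5, q6, q7, q8}.
Read 'b': {q1, q2, q3, q4, q5, q6, q7, q8} → {q0, q1, q2, q3, q4, q6, q7, q8}.

{q0, q1, q2, q3, q4, q6, q7, q8}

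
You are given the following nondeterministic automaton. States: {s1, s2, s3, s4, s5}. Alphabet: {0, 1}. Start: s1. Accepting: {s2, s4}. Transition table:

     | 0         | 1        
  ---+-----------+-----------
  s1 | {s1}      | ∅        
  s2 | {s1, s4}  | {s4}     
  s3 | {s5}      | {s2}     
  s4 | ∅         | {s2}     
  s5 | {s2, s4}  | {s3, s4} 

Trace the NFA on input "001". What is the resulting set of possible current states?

∅

Start in {s1}.
Read '0': {s1} → {s1}.
Read '0': {s1} → {s1}.
Read '1': {s1} → ∅.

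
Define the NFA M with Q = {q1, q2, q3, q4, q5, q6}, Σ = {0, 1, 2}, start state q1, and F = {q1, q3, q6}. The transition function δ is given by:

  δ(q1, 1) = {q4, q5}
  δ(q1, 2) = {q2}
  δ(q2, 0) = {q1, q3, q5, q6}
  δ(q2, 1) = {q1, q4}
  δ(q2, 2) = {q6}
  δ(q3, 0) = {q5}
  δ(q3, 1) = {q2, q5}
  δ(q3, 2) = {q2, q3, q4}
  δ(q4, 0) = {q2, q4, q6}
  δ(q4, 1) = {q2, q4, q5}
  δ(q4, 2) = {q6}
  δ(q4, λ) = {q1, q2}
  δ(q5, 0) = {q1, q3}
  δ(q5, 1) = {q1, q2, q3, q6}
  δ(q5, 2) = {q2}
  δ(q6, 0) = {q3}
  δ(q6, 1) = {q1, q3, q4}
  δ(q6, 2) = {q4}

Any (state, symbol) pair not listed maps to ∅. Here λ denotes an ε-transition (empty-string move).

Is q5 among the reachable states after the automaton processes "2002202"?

No

Start in {q1}.
Read '2': {q1} → {q2}.
Read '0': {q2} → {q1, q3, q5, q6}.
Read '0': {q1, q3, q5, q6} → {q1, q3, q5}.
Read '2': {q1, q3, q5} → {q1, q2, q3, q4}.
Read '2': {q1, q2, q3, q4} → {q1, q2, q3, q4, q6}.
Read '0': {q1, q2, q3, q4, q6} → {q1, q2, q3, q4, q5, q6}.
Read '2': {q1, q2, q3, q4, q5, q6} → {q1, q2, q3, q4, q6}.
State q5 is not in {q1, q2, q3, q4, q6}.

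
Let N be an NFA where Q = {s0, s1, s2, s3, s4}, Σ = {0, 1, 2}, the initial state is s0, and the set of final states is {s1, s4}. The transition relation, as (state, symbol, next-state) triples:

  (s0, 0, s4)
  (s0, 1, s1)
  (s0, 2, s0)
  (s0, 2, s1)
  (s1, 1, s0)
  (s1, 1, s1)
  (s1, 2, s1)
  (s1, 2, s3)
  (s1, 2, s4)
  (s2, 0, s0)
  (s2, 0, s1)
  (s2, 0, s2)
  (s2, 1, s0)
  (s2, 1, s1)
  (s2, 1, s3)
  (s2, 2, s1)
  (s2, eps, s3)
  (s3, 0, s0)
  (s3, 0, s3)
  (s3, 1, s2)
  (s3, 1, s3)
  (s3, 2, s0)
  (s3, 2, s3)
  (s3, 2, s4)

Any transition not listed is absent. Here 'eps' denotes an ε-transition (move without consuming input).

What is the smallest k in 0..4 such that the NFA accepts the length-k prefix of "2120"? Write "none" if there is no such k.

Start in {s0}.
Read '2': s0→{s0, s1}; now {s0, s1}.
None of the earlier sets intersect F, but {s0, s1} does.

1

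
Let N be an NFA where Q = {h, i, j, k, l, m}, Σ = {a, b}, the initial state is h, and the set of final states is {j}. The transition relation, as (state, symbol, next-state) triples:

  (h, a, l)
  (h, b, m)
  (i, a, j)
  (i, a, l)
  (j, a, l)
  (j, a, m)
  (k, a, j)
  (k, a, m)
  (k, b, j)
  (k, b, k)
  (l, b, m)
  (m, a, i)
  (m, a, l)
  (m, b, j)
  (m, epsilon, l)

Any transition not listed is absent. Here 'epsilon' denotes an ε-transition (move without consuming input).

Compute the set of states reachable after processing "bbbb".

{j, l, m}

Start in {h}.
Read 'b': {h} → {l, m}.
Read 'b': {l, m} → {j, l, m}.
Read 'b': {j, l, m} → {j, l, m}.
Read 'b': {j, l, m} → {j, l, m}.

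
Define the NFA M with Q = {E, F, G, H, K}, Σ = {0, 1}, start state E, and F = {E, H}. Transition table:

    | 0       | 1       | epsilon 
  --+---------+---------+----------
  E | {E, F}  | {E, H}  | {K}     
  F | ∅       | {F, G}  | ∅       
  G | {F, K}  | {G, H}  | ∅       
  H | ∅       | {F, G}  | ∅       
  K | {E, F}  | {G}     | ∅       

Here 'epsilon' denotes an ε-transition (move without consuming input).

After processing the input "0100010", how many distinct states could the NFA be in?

Start: ε-closure({E}) = {E, K}.
Read '0': E→{E, F}, K→{E, F}; union {E, F}; ε-closure = {E, F, K}.
Read '1': E→{E, H}, F→{F, G}, K→{G}; union {E, F, G, H}; ε-closure = {E, F, G, H, K}.
Read '0': E→{E, F}, F→∅, G→{F, K}, H→∅, K→{E, F}; now {E, F, K}.
Read '0': E→{E, F}, F→∅, K→{E, F}; union {E, F}; ε-closure = {E, F, K}.
Read '0': E→{E, F}, F→∅, K→{E, F}; union {E, F}; ε-closure = {E, F, K}.
Read '1': E→{E, H}, F→{F, G}, K→{G}; union {E, F, G, H}; ε-closure = {E, F, G, H, K}.
Read '0': E→{E, F}, F→∅, G→{F, K}, H→∅, K→{E, F}; now {E, F, K}.
That set has 3 states.

3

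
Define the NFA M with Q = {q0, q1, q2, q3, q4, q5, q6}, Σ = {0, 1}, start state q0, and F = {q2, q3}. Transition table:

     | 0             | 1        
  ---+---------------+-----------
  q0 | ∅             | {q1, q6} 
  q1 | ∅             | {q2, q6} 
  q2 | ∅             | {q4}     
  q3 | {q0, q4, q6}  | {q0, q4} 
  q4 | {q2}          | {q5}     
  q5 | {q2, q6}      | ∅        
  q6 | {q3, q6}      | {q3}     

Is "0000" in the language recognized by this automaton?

No

Start in {q0}.
Read '0': {q0} → ∅.
The set is empty and remains empty for the remaining 3 symbols.
The final set ∅ contains no accepting state.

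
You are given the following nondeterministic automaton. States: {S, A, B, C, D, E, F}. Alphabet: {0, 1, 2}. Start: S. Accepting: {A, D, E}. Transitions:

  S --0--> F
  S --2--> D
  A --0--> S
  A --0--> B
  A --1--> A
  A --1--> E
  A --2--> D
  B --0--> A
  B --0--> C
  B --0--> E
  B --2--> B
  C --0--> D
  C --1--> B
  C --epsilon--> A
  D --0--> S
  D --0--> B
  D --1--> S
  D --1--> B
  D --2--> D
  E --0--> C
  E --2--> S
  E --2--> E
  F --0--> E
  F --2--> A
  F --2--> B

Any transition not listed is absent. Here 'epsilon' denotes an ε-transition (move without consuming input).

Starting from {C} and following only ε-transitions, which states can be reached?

{A, C}

Begin with {C}.
ε-move C → A; add A.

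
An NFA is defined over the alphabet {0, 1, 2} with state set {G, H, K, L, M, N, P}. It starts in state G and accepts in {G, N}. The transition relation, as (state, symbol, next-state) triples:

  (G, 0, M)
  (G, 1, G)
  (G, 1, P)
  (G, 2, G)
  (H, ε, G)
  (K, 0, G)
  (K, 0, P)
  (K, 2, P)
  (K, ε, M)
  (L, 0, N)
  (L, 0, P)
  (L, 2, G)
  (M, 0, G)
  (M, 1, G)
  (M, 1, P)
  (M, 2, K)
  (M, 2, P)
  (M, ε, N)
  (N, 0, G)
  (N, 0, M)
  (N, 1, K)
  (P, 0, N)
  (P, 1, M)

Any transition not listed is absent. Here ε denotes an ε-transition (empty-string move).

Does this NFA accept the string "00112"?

Start in {G}.
Read '0': {G} → {M, N}.
Read '0': {M, N} → {G, M, N}.
Read '1': {G, M, N} → {G, K, M, N, P}.
Read '1': {G, K, M, N, P} → {G, K, M, N, P}.
Read '2': {G, K, M, N, P} → {G, K, M, N, P}.
The final set {G, K, M, N, P} contains the accepting states G, N.

Yes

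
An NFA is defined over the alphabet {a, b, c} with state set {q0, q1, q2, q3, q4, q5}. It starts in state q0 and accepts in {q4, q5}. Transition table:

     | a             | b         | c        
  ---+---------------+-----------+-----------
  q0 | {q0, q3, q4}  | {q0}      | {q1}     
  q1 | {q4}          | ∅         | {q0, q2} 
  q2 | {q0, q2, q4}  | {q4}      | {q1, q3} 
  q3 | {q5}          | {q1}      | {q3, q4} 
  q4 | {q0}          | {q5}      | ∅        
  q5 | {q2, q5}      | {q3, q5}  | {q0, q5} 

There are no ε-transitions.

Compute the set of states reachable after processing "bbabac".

{q0, q1, q3, q4, q5}

Start in {q0}.
Read 'b': {q0} → {q0}.
Read 'b': {q0} → {q0}.
Read 'a': {q0} → {q0, q3, q4}.
Read 'b': {q0, q3, q4} → {q0, q1, q5}.
Read 'a': {q0, q1, q5} → {q0, q2, q3, q4, q5}.
Read 'c': {q0, q2, q3, q4, q5} → {q0, q1, q3, q4, q5}.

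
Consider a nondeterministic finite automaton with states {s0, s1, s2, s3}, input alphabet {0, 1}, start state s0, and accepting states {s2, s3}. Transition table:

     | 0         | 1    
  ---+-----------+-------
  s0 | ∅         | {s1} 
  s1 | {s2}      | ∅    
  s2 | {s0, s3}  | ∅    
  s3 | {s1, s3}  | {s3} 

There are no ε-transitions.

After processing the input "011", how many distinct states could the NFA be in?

Start in {s0}.
Read '0': {s0} → ∅.
The set is empty and remains empty for the remaining 2 symbols.
That set has 0 states.

0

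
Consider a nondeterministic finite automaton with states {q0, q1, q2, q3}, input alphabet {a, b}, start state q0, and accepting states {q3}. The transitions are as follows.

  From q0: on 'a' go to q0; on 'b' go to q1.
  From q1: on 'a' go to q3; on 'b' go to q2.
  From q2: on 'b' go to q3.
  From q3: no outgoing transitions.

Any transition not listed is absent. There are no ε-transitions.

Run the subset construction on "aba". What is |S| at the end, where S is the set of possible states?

1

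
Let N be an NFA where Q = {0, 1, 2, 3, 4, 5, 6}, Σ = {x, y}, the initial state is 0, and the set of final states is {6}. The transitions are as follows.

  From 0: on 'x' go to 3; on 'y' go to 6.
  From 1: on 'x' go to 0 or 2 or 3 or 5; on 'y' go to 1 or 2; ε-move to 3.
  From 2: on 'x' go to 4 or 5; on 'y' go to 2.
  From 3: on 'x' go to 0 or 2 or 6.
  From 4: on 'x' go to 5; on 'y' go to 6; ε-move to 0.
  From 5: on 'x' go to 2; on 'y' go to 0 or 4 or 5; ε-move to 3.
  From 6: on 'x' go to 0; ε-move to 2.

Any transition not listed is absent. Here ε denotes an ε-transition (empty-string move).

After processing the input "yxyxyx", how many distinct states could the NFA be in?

6

Start in {0}.
Read 'y': 0→{6}; union {6}; ε-closure = {2, 6}.
Read 'x': 2→{4, 5}, 6→{0}; union {0, 4, 5}; ε-closure = {0, 3, 4, 5}.
Read 'y': 0→{6}, 3→∅, 4→{6}, 5→{0, 4, 5}; union {0, 4, 5, 6}; ε-closure = {0, 2, 3, 4, 5, 6}.
Read 'x': 0→{3}, 2→{4, 5}, 3→{0, 2, 6}, 4→{5}, 5→{2}, 6→{0}; now {0, 2, 3, 4, 5, 6}.
Read 'y': 0→{6}, 2→{2}, 3→∅, 4→{6}, 5→{0, 4, 5}, 6→∅; union {0, 2, 4, 5, 6}; ε-closure = {0, 2, 3, 4, 5, 6}.
Read 'x': 0→{3}, 2→{4, 5}, 3→{0, 2, 6}, 4→{5}, 5→{2}, 6→{0}; now {0, 2, 3, 4, 5, 6}.
That set has 6 states.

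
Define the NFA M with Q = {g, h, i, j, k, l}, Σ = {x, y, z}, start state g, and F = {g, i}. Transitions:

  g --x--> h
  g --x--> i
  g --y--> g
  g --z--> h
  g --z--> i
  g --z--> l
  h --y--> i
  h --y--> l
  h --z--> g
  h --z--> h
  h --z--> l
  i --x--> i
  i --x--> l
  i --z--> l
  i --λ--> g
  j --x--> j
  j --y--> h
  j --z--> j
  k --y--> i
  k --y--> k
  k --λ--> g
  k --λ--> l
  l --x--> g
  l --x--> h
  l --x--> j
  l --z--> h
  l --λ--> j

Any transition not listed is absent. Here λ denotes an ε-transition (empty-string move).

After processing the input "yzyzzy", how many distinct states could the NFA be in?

5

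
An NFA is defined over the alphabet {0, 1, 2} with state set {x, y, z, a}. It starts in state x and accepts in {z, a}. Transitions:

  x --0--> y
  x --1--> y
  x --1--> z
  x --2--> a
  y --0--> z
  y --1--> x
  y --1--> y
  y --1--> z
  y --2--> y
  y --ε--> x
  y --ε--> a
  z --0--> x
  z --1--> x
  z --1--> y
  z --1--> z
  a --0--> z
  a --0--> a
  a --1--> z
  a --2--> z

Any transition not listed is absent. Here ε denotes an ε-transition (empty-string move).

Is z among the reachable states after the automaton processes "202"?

Yes

Start in {x}.
Read '2': {x} → {a}.
Read '0': {a} → {z, a}.
Read '2': {z, a} → {z}.
State z is in {z}.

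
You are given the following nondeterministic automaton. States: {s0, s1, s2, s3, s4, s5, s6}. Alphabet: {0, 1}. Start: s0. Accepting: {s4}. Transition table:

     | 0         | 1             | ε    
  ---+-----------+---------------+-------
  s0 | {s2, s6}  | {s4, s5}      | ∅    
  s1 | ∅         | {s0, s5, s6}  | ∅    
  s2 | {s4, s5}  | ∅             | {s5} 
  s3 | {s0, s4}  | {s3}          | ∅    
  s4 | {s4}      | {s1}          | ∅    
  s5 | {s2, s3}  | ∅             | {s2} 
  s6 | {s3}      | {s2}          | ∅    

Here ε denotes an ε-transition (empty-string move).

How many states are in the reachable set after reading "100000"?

Start in {s0}.
Read '1': s0→{s4, s5}; union {s4, s5}; ε-closure = {s2, s4, s5}.
Read '0': s2→{s4, s5}, s4→{s4}, s5→{s2, s3}; now {s2, s3, s4, s5}.
Read '0': s2→{s4, s5}, s3→{s0, s4}, s4→{s4}, s5→{s2, s3}; now {s0, s2, s3, s4, s5}.
Read '0': s0→{s2, s6}, s2→{s4, s5}, s3→{s0, s4}, s4→{s4}, s5→{s2, s3}; now {s0, s2, s3, s4, s5, s6}.
Read '0': s0→{s2, s6}, s2→{s4, s5}, s3→{s0, s4}, s4→{s4}, s5→{s2, s3}, s6→{s3}; now {s0, s2, s3, s4, s5, s6}.
Read '0': s0→{s2, s6}, s2→{s4, s5}, s3→{s0, s4}, s4→{s4}, s5→{s2, s3}, s6→{s3}; now {s0, s2, s3, s4, s5, s6}.
That set has 6 states.

6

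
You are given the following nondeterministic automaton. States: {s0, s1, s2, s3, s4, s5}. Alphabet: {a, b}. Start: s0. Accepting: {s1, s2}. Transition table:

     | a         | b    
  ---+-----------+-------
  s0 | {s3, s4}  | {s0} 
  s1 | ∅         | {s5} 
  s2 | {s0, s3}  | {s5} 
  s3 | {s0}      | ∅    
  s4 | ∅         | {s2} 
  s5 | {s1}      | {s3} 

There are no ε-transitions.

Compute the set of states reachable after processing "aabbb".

Start in {s0}.
Read 'a': s0→{s3, s4}; now {s3, s4}.
Read 'a': s3→{s0}, s4→∅; now {s0}.
Read 'b': s0→{s0}; now {s0}.
Read 'b': s0→{s0}; now {s0}.
Read 'b': s0→{s0}; now {s0}.

{s0}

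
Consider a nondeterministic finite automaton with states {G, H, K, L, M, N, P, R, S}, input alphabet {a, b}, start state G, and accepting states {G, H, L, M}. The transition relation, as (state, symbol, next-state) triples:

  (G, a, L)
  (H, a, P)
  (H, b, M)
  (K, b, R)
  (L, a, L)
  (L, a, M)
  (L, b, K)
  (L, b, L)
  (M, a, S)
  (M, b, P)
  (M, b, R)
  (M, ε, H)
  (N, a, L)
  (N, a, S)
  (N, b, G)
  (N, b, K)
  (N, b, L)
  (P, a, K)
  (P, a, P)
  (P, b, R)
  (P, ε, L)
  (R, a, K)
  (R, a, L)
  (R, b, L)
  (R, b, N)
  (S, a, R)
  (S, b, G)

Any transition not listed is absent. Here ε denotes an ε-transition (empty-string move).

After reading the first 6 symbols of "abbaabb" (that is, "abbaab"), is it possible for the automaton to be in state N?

No

Start in {G}.
Read 'a': {G} → {L}.
Read 'b': {L} → {K, L}.
Read 'b': {K, L} → {K, L, R}.
Read 'a': {K, L, R} → {H, K, L, M}.
Read 'a': {H, K, L, M} → {H, L, M, P, S}.
Read 'b': {H, L, M, P, S} → {G, H, K, L, M, P, R}.
State N is not in {G, H, K, L, M, P, R}.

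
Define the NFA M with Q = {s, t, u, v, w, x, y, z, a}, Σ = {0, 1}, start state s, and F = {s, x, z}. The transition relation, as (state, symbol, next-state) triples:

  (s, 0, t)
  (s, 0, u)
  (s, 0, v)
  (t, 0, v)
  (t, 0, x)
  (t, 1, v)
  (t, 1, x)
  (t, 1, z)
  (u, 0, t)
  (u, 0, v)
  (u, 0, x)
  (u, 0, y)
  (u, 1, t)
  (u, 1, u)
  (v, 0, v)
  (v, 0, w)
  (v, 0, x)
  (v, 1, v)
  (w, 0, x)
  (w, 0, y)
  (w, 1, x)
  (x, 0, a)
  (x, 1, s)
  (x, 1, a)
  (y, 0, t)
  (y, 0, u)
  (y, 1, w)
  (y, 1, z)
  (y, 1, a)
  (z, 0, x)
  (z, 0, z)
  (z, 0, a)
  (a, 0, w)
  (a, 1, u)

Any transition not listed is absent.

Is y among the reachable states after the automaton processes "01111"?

No

Start in {s}.
Read '0': s→{t, u, v}; now {t, u, v}.
Read '1': t→{v, x, z}, u→{t, u}, v→{v}; now {t, u, v, x, z}.
Read '1': t→{v, x, z}, u→{t, u}, v→{v}, x→{s, a}, z→∅; now {s, t, u, v, x, z, a}.
Read '1': s→∅, t→{v, x, z}, u→{t, u}, v→{v}, x→{s, a}, z→∅, a→{u}; now {s, t, u, v, x, z, a}.
Read '1': s→∅, t→{v, x, z}, u→{t, u}, v→{v}, x→{s, a}, z→∅, a→{u}; now {s, t, u, v, x, z, a}.
State y is not in {s, t, u, v, x, z, a}.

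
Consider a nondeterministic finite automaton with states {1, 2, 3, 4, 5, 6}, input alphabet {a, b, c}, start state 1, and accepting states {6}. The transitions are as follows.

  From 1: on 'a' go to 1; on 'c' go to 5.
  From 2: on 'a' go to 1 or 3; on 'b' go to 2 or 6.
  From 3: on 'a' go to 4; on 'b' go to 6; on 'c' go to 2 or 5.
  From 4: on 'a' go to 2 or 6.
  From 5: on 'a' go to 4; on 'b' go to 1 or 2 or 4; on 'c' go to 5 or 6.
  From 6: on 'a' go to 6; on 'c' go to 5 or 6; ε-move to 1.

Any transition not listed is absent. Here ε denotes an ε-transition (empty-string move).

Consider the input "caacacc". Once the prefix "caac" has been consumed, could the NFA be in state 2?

No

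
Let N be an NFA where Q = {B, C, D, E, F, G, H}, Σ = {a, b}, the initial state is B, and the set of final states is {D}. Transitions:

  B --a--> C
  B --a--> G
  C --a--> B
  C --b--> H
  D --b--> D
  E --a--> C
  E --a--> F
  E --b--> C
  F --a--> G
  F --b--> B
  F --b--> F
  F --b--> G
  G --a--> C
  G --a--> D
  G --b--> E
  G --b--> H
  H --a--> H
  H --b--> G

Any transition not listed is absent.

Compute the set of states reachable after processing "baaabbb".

∅

Start in {B}.
Read 'b': {B} → ∅.
The set is empty and remains empty for the remaining 6 symbols.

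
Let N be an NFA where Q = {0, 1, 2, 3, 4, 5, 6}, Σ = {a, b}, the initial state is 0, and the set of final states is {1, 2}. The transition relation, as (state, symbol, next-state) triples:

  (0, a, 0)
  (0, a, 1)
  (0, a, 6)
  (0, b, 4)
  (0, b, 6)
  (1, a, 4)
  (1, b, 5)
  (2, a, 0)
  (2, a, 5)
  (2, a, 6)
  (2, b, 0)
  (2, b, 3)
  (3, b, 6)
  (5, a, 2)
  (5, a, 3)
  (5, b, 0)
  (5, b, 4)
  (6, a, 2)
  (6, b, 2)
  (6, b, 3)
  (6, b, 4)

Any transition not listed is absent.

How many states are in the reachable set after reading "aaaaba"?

6

Start in {0}.
Read 'a': 0→{0, 1, 6}; now {0, 1, 6}.
Read 'a': 0→{0, 1, 6}, 1→{4}, 6→{2}; now {0, 1, 2, 4, 6}.
Read 'a': 0→{0, 1, 6}, 1→{4}, 2→{0, 5, 6}, 4→∅, 6→{2}; now {0, 1, 2, 4, 5, 6}.
Read 'a': 0→{0, 1, 6}, 1→{4}, 2→{0, 5, 6}, 4→∅, 5→{2, 3}, 6→{2}; now {0, 1, 2, 3, 4, 5, 6}.
Read 'b': 0→{4, 6}, 1→{5}, 2→{0, 3}, 3→{6}, 4→∅, 5→{0, 4}, 6→{2, 3, 4}; now {0, 2, 3, 4, 5, 6}.
Read 'a': 0→{0, 1, 6}, 2→{0, 5, 6}, 3→∅, 4→∅, 5→{2, 3}, 6→{2}; now {0, 1, 2, 3, 5, 6}.
That set has 6 states.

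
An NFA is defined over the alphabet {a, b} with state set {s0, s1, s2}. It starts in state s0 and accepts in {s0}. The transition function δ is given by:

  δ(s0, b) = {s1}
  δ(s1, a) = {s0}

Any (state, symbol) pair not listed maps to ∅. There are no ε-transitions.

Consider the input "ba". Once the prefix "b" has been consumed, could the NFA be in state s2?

No

Start in {s0}.
Read 'b': {s0} → {s1}.
State s2 is not in {s1}.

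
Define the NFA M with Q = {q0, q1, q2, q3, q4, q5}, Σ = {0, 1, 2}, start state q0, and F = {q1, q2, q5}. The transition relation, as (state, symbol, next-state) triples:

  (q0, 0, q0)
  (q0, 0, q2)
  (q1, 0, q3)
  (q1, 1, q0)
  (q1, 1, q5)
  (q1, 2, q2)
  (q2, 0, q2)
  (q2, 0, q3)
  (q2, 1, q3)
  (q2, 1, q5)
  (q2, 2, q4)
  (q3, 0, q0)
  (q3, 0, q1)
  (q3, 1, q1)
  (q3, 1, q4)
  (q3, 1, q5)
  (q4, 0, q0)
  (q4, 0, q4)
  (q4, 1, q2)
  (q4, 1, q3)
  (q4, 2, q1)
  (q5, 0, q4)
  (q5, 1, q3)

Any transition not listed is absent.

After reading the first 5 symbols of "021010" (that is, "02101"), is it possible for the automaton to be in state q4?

Yes

Start in {q0}.
Read '0': {q0} → {q0, q2}.
Read '2': {q0, q2} → {q4}.
Read '1': {q4} → {q2, q3}.
Read '0': {q2, q3} → {q0, q1, q2, q3}.
Read '1': {q0, q1, q2, q3} → {q0, q1, q3, q4, q5}.
State q4 is in {q0, q1, q3, q4, q5}.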